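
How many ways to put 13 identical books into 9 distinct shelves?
C(13+9-1, 9-1) = C(21, 8) = 203490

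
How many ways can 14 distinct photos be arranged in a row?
14! = 87178291200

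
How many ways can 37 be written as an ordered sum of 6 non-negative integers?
C(37+6-1, 6-1) = C(42, 5) = 850668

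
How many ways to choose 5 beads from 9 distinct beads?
C(9,5) = 9!/(5!×4!) = 126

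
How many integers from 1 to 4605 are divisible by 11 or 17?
⌊4605/11⌋ + ⌊4605/17⌋ - ⌊4605/187⌋ = 418 + 270 - 24 = 664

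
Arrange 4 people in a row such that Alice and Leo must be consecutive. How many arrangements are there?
Treat the 2 as one block: (4-2+1)! × 2! = 6 × 2 = 12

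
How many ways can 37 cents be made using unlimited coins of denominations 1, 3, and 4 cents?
Coefficient of x^37 in 1/(1-x^1) · 1/(1-x^3) · 1/(1-x^4). Case on j = number of 4-cent coins (j = 0..9); remainder r = 37 - 4j is made from {1,3} in ⌊r/3⌋+1 ways. r = 37, 33, 29, 25, 21, 17, 13, 9, 5, 1 → 13 + 12 + 10 + 9 + 8 + 6 + 5 + 4 + 2 + 1 = 70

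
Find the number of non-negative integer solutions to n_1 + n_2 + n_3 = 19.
C(19+3-1, 3-1) = C(21, 2) = 210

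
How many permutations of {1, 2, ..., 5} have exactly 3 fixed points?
Choose the 3 fixed points C(5,3) = 10, derange the rest: !2 = Σ_{j=0}^{2} (-1)^j·2!/j! = 2 - 2 + 1 = 1. Product = 10 × 1 = 10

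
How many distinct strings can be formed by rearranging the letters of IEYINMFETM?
10! / (1! × 2! × 2! × 2! × 1! × 1! × 1!) = 453600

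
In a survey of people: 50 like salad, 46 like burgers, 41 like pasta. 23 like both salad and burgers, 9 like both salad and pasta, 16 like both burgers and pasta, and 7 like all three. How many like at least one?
|A∪B∪C| = 50+46+41-23-9-16+7 = 96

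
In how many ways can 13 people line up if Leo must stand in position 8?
Fix one position: (13-1)! = 479001600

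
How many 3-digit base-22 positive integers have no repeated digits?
First digit: 21 choices (nonzero). Then descending: 21 × 21 × 20 = 8820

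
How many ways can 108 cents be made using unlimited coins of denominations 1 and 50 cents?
Coefficient of x^108 in 1/(1-x^1) · 1/(1-x^50). Use j coins of 50 for j = 0..⌊108/50⌋ = 2, the rest in 1s: 2 + 1 = 3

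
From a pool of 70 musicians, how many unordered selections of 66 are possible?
C(70,66) = 70!/(66!×4!) = 916895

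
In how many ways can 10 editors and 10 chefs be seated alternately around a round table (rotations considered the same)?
Fix one of the editors: (10-1)! ways for the remaining editors, × 10! ways for the chefs = 362880 × 3628800 = 1316818944000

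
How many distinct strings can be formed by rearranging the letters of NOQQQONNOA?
10! / (3! × 3! × 3! × 1!) = 16800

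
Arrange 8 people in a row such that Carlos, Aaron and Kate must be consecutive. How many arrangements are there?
Treat the 3 as one block: (8-3+1)! × 3! = 720 × 6 = 4320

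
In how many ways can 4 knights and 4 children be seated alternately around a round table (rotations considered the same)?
Fix one of the knights: (4-1)! ways for the remaining knights, × 4! ways for the children = 6 × 24 = 144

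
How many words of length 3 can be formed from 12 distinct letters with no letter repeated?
P(12,3) = 12!/(12-3)! = 1320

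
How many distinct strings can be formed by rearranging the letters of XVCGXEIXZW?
10! / (1! × 1! × 1! × 1! × 1! × 1! × 1! × 3!) = 604800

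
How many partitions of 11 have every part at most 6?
Let r_j(i) = number of partitions of i into parts ≤ j, for i = 0..11. r_1(i) = 1 for all i; r_j(i) = r_{j-1}(i) + r_j(i-j). Rows j = 2..6: ≤2: 1 1 2 2 3 3 4 4 5 5 6 6; ≤3: 1 1 2 3 4 5 7 8 10 12 14 16; ≤4: 1 1 2 3 5 6 9 11 15 18 23 27; ≤5: 1 1 2 3 5 7 10 13 18 23 30 37; ≤6: 1 1 2 3 5 7 11 14 20 26 35 44. r_6(11) = 44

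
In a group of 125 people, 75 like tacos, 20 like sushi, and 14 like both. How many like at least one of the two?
|A∪B| = |A| + |B| - |A∩B| = 75 + 20 - 14 = 81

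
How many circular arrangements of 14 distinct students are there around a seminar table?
Circular: fix one position, arrange the rest. (14-1)! = 6227020800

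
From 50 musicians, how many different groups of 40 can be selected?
C(50,40) = 50!/(40!×10!) = 10272278170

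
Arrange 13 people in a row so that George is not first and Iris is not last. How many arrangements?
By inclusion-exclusion: 13! - 2×(13-1)! + (13-2)! = 6227020800 - 958003200 + 39916800 = 5308934400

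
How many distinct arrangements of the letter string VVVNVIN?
7! / (1! × 4! × 2!) = 105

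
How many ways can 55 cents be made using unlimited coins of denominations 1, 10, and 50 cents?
Coefficient of x^55 in 1/(1-x^1) · 1/(1-x^10) · 1/(1-x^50). Case on j = number of 50-cent coins (j = 0..1); remainder r = 55 - 50j is made from {1,10} in ⌊r/10⌋+1 ways. r = 55, 5 → 6 + 1 = 7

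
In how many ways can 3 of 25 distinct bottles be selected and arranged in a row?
P(25,3) = 25!/(25-3)! = 13800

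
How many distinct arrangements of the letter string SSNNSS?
6! / (4! × 2!) = 15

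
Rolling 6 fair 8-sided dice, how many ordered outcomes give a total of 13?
Coefficient of x^13 in (x + x² + ... + x^8)^6. By inclusion-exclusion on dice exceeding 8: Σ_j (-1)^j C(6,j)·C(13-1-8j, 5) = C(6,0)·C(12,5) = 1·792 = 792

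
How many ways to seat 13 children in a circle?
Circular: fix one position, arrange the rest. (13-1)! = 479001600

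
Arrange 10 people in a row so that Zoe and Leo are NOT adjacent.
Total - adjacent = 10! - (10-1)!×2 = 3628800 - 725760 = 2903040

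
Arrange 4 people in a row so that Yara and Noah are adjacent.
Treat as block: (4-1)! × 2! = 6 × 2 = 12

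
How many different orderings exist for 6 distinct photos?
6! = 720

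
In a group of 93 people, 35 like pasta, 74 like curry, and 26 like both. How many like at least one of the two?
|A∪B| = |A| + |B| - |A∩B| = 35 + 74 - 26 = 83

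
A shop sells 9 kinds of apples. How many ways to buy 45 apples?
C(45+9-1, 9-1) = C(53, 8) = 886322710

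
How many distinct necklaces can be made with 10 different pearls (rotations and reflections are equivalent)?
(10-1)!/2 = 362880/2 = 181440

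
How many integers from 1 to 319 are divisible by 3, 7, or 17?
⌊319/3⌋+⌊319/7⌋+⌊319/17⌋ - ⌊319/21⌋-⌊319/51⌋-⌊319/119⌋ + ⌊319/357⌋ = 106+45+18 - 15-6-2 + 0 = 146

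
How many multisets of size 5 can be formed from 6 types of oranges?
C(5+6-1, 6-1) = C(10, 5) = 252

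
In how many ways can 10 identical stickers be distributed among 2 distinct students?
C(10+2-1, 2-1) = C(11, 1) = 11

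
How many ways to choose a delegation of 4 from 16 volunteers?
C(16,4) = 16!/(4!×12!) = 1820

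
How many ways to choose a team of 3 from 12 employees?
C(12,3) = 12!/(3!×9!) = 220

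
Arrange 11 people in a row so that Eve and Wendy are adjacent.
Treat as block: (11-1)! × 2! = 3628800 × 2 = 7257600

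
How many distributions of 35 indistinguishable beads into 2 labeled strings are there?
C(35+2-1, 2-1) = C(36, 1) = 36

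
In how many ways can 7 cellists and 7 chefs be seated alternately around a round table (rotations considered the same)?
Fix one of the cellists: (7-1)! ways for the remaining cellists, × 7! ways for the chefs = 720 × 5040 = 3628800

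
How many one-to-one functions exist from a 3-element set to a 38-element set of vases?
P(38,3) = 38!/(38-3)! = 50616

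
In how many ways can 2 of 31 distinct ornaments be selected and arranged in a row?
P(31,2) = 31!/(31-2)! = 930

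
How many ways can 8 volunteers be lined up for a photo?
8! = 40320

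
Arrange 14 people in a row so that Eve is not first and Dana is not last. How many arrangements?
By inclusion-exclusion: 14! - 2×(14-1)! + (14-2)! = 87178291200 - 12454041600 + 479001600 = 75203251200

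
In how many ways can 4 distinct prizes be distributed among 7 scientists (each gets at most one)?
P(7,4) = 7!/(7-4)! = 840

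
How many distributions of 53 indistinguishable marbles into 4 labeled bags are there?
C(53+4-1, 4-1) = C(56, 3) = 27720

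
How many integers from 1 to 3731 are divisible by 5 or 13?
⌊3731/5⌋ + ⌊3731/13⌋ - ⌊3731/65⌋ = 746 + 287 - 57 = 976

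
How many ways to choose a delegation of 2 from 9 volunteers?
C(9,2) = 9!/(2!×7!) = 36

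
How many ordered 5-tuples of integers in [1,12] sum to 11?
Coefficient of x^11 in (x + x² + ... + x^12)^5. By inclusion-exclusion on dice exceeding 12: Σ_j (-1)^j C(5,j)·C(11-1-12j, 4) = C(5,0)·C(10,4) = 1·210 = 210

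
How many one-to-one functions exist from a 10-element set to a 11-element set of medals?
P(11,10) = 11!/(11-10)! = 39916800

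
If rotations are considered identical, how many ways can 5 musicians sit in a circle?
Circular: fix one position, arrange the rest. (5-1)! = 24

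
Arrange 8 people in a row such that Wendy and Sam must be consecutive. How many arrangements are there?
Treat the 2 as one block: (8-2+1)! × 2! = 5040 × 2 = 10080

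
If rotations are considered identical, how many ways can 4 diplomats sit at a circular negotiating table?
Circular: fix one position, arrange the rest. (4-1)! = 6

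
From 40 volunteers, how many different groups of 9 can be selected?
C(40,9) = 40!/(9!×31!) = 273438880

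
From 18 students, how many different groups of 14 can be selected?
C(18,14) = 18!/(14!×4!) = 3060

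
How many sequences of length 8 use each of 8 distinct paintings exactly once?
8! = 40320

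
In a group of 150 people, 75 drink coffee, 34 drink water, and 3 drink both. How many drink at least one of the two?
|A∪B| = |A| + |B| - |A∩B| = 75 + 34 - 3 = 106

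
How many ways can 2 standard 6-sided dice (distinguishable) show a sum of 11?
Coefficient of x^11 in (x + x² + ... + x^6)^2. By inclusion-exclusion on dice exceeding 6: Σ_j (-1)^j C(2,j)·C(11-1-6j, 1) = C(2,0)·C(10,1) - C(2,1)·C(4,1) = 1·10 - 2·4 = 2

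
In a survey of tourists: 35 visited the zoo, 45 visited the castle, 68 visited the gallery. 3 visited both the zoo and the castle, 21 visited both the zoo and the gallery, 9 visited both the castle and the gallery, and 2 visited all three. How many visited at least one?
|A∪B∪C| = 35+45+68-3-21-9+2 = 117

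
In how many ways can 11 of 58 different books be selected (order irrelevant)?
C(58,11) = 58!/(11!×47!) = 227692286640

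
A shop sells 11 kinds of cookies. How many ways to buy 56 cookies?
C(56+11-1, 11-1) = C(66, 10) = 210980549208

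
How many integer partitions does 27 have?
Pentagonal recurrence p(n) = p(n-1) + p(n-2) - p(n-5) - p(n-7) + p(n-12) + p(n-15) - ... gives p(0..26) = 1, 1, 2, 3, 5, 7, 11, 15, 22, 30, 42, 56, 77, 101, 135, 176, 231, 297, 385, 490, 627, 792, 1002, 1255, 1575, 1958, 2436. p(27) = p(26) + p(25) - p(22) - p(20) + p(15) + p(12) - p(5) - p(1) = 2436 + 1958 - 1002 - 627 + 176 + 77 - 7 - 1 = 3010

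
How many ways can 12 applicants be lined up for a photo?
12! = 479001600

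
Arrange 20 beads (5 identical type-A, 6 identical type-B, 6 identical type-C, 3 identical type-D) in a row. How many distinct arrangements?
20! / (5! × 6! × 6! × 3!) = 6518191680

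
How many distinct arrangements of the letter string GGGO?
4! / (3! × 1!) = 4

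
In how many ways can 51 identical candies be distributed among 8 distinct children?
C(51+8-1, 8-1) = C(58, 7) = 300674088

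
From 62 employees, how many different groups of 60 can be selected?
C(62,60) = 62!/(60!×2!) = 1891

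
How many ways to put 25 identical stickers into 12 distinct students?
C(25+12-1, 12-1) = C(36, 11) = 600805296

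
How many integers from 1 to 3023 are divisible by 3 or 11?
⌊3023/3⌋ + ⌊3023/11⌋ - ⌊3023/33⌋ = 1007 + 274 - 91 = 1190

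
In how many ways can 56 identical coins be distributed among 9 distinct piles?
C(56+9-1, 9-1) = C(64, 8) = 4426165368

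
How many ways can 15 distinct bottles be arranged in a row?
15! = 1307674368000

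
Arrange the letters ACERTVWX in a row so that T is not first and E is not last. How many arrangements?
By inclusion-exclusion: 8! - 2×(8-1)! + (8-2)! = 40320 - 10080 + 720 = 30960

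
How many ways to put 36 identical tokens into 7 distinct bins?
C(36+7-1, 7-1) = C(42, 6) = 5245786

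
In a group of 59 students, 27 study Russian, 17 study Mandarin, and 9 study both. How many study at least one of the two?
|A∪B| = |A| + |B| - |A∩B| = 27 + 17 - 9 = 35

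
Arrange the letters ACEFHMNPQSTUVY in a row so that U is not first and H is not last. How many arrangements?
By inclusion-exclusion: 14! - 2×(14-1)! + (14-2)! = 87178291200 - 12454041600 + 479001600 = 75203251200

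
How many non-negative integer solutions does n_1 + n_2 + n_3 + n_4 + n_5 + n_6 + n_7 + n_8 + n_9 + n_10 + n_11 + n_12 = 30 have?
C(30+12-1, 12-1) = C(41, 11) = 3159461968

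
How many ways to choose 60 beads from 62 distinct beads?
C(62,60) = 62!/(60!×2!) = 1891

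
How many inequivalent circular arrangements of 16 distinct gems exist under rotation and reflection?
(16-1)!/2 = 1307674368000/2 = 653837184000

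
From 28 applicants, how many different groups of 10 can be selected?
C(28,10) = 28!/(10!×18!) = 13123110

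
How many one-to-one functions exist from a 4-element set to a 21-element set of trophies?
P(21,4) = 21!/(21-4)! = 143640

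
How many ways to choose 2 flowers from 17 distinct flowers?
C(17,2) = 17!/(2!×15!) = 136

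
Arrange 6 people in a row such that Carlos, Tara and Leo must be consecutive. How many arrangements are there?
Treat the 3 as one block: (6-3+1)! × 3! = 24 × 6 = 144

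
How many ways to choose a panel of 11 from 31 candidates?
C(31,11) = 31!/(11!×20!) = 84672315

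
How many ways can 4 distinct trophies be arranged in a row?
4! = 24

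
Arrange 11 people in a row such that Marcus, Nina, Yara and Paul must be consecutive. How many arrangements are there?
Treat the 4 as one block: (11-4+1)! × 4! = 40320 × 24 = 967680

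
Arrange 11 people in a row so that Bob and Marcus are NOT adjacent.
Total - adjacent = 11! - (11-1)!×2 = 39916800 - 7257600 = 32659200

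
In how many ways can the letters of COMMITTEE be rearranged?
9! / (1! × 1! × 2! × 1! × 2! × 2!) = 45360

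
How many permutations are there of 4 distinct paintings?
4! = 24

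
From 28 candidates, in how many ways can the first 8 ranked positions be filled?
P(28,8) = 28!/(28-8)! = 125318793600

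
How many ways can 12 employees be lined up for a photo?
12! = 479001600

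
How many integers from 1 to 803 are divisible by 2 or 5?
⌊803/2⌋ + ⌊803/5⌋ - ⌊803/10⌋ = 401 + 160 - 80 = 481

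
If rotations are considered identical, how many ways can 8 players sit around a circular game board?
Circular: fix one position, arrange the rest. (8-1)! = 5040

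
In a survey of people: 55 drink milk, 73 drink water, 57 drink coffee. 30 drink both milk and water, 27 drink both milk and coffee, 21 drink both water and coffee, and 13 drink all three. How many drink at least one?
|A∪B∪C| = 55+73+57-30-27-21+13 = 120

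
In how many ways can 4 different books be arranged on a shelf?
4! = 24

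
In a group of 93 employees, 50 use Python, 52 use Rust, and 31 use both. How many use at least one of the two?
|A∪B| = |A| + |B| - |A∩B| = 50 + 52 - 31 = 71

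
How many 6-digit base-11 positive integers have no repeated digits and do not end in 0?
Last digit: 10 nonzero choices. First digit: 9 (nonzero, ≠last). Middle 4: P(9,4) = 3024. Total = 272160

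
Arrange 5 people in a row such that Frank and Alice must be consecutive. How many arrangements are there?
Treat the 2 as one block: (5-2+1)! × 2! = 24 × 2 = 48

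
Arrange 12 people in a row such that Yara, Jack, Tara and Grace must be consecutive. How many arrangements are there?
Treat the 4 as one block: (12-4+1)! × 4! = 362880 × 24 = 8709120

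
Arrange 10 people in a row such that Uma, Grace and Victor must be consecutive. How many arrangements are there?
Treat the 3 as one block: (10-3+1)! × 3! = 40320 × 6 = 241920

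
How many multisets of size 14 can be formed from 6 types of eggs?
C(14+6-1, 6-1) = C(19, 5) = 11628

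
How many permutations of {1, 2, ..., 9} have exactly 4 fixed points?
Choose the 4 fixed points C(9,4) = 126, derange the rest: !5 = Σ_{j=0}^{5} (-1)^j·5!/j! = 120 - 120 + 60 - 20 + 5 - 1 = 44. Product = 126 × 44 = 5544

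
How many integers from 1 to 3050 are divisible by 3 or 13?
⌊3050/3⌋ + ⌊3050/13⌋ - ⌊3050/39⌋ = 1016 + 234 - 78 = 1172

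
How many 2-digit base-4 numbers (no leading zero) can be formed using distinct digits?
First digit: 3 choices (nonzero). Then descending: 3 × 3 = 9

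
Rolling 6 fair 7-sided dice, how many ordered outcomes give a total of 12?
Coefficient of x^12 in (x + x² + ... + x^7)^6. By inclusion-exclusion on dice exceeding 7: Σ_j (-1)^j C(6,j)·C(12-1-7j, 5) = C(6,0)·C(11,5) = 1·462 = 462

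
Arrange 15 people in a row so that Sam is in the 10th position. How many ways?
Fix one position: (15-1)! = 87178291200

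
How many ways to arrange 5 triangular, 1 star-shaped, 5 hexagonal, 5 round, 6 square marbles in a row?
22! / (5! × 1! × 5! × 5! × 6!) = 903421366848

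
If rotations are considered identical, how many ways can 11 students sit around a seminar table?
Circular: fix one position, arrange the rest. (11-1)! = 3628800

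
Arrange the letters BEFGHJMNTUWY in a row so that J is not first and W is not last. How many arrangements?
By inclusion-exclusion: 12! - 2×(12-1)! + (12-2)! = 479001600 - 79833600 + 3628800 = 402796800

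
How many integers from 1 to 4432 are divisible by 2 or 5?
⌊4432/2⌋ + ⌊4432/5⌋ - ⌊4432/10⌋ = 2216 + 886 - 443 = 2659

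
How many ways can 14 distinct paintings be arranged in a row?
14! = 87178291200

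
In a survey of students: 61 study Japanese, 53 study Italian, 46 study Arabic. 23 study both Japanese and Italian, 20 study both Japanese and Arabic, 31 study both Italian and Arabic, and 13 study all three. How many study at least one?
|A∪B∪C| = 61+53+46-23-20-31+13 = 99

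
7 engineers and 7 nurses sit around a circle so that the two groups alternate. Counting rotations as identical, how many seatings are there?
Fix one of the engineers: (7-1)! ways for the remaining engineers, × 7! ways for the nurses = 720 × 5040 = 3628800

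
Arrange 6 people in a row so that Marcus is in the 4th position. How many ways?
Fix one position: (6-1)! = 120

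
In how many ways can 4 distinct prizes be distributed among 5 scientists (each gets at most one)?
P(5,4) = 5!/(5-4)! = 120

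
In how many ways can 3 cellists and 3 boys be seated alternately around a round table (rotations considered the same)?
Fix one of the cellists: (3-1)! ways for the remaining cellists, × 3! ways for the boys = 2 × 6 = 12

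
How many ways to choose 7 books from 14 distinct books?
C(14,7) = 14!/(7!×7!) = 3432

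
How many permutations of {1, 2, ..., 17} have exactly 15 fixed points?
Choose the 15 fixed points C(17,15) = 136, derange the rest: !2 = Σ_{j=0}^{2} (-1)^j·2!/j! = 2 - 2 + 1 = 1. Product = 136 × 1 = 136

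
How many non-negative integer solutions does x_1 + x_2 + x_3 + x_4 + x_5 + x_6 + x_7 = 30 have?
C(30+7-1, 7-1) = C(36, 6) = 1947792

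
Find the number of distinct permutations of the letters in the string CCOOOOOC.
8! / (5! × 3!) = 56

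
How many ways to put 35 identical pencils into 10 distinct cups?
C(35+10-1, 10-1) = C(44, 9) = 708930508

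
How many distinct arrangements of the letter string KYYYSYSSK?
9! / (2! × 3! × 4!) = 1260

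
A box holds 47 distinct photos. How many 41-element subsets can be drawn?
C(47,41) = 47!/(41!×6!) = 10737573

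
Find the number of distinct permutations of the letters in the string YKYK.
4! / (2! × 2!) = 6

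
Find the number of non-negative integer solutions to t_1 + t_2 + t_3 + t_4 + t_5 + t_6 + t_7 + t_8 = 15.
C(15+8-1, 8-1) = C(22, 7) = 170544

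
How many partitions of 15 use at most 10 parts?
By conjugation, equals partitions of 15 into parts ≤ 10. Let r_j(i) = number of partitions of i into parts ≤ j, for i = 0..15. r_1(i) = 1 for all i; r_j(i) = r_{j-1}(i) + r_j(i-j). Rows j = 2..10: ≤2: 1 1 2 2 3 3 4 4 5 5 6 6 7 7 8 8; ≤3: 1 1 2 3 4 5 7 8 10 12 14 16 19 21 24 27; ≤4: 1 1 2 3 5 6 9 11 15 18 23 27 34 39 47 54; ≤5: 1 1 2 3 5 7 10 13 18 23 30 37 47 57 70 84; ≤6: 1 1 2 3 5 7 11 14 20 26 35 44 58 71 90 110; ≤7: 1 1 2 3 5 7 11 15 21 28 38 49 65 82 105 131; ≤8: 1 1 2 3 5 7 11 15 22 29 40 52 70 89 116 146; ≤9: 1 1 2 3 5 7 11 15 22 30 41 54 73 94 123 157; ≤10: 1 1 2 3 5 7 11 15 22 30 42 55 75 97 128 164. r_10(15) = 164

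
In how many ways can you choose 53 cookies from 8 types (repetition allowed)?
C(53+8-1, 8-1) = C(60, 7) = 386206920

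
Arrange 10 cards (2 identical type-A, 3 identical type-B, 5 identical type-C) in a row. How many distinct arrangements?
10! / (2! × 3! × 5!) = 2520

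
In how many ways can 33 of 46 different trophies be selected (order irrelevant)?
C(46,33) = 46!/(33!×13!) = 101766230790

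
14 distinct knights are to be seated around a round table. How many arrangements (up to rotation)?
Circular: fix one position, arrange the rest. (14-1)! = 6227020800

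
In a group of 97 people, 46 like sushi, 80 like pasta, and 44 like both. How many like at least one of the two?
|A∪B| = |A| + |B| - |A∩B| = 46 + 80 - 44 = 82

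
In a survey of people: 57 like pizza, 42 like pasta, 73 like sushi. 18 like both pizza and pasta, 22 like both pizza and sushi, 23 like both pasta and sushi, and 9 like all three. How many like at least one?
|A∪B∪C| = 57+42+73-18-22-23+9 = 118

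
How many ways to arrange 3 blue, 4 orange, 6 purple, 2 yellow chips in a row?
15! / (3! × 4! × 6! × 2!) = 6306300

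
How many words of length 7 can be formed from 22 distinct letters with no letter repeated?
P(22,7) = 22!/(22-7)! = 859541760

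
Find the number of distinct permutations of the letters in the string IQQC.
4! / (1! × 1! × 2!) = 12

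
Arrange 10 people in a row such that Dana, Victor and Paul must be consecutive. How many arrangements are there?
Treat the 3 as one block: (10-3+1)! × 3! = 40320 × 6 = 241920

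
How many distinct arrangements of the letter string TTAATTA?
7! / (3! × 4!) = 35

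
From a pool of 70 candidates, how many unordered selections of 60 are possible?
C(70,60) = 70!/(60!×10!) = 396704524216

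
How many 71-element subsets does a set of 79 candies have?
C(79,71) = 79!/(71!×8!) = 26088783435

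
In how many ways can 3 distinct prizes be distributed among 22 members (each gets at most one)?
P(22,3) = 22!/(22-3)! = 9240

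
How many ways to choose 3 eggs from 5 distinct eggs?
C(5,3) = 5!/(3!×2!) = 10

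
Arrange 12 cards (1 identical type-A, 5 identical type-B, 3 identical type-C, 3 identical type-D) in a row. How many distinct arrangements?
12! / (1! × 5! × 3! × 3!) = 110880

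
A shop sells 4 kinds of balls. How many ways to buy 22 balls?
C(22+4-1, 4-1) = C(25, 3) = 2300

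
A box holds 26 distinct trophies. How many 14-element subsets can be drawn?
C(26,14) = 26!/(14!×12!) = 9657700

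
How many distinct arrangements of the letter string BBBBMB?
6! / (5! × 1!) = 6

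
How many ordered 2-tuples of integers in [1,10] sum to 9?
Coefficient of x^9 in (x + x² + ... + x^10)^2. By inclusion-exclusion on dice exceeding 10: Σ_j (-1)^j C(2,j)·C(9-1-10j, 1) = C(2,0)·C(8,1) = 1·8 = 8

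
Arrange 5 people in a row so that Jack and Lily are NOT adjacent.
Total - adjacent = 5! - (5-1)!×2 = 120 - 48 = 72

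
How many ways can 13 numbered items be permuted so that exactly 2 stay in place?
Choose the 2 fixed points C(13,2) = 78, derange the rest: !11 = Σ_{j=0}^{11} (-1)^j·11!/j! = 39916800 - 39916800 + 19958400 - 6652800 + 1663200 - 332640 + 55440 - 7920 + 990 - 110 + 11 - 1 = 14684570. Product = 78 × 14684570 = 1145396460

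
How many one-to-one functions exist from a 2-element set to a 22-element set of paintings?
P(22,2) = 22!/(22-2)! = 462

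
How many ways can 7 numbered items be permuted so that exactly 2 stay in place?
Choose the 2 fixed points C(7,2) = 21, derange the rest: !5 = Σ_{j=0}^{5} (-1)^j·5!/j! = 120 - 120 + 60 - 20 + 5 - 1 = 44. Product = 21 × 44 = 924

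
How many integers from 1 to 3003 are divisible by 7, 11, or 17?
⌊3003/7⌋+⌊3003/11⌋+⌊3003/17⌋ - ⌊3003/77⌋-⌊3003/119⌋-⌊3003/187⌋ + ⌊3003/1309⌋ = 429+273+176 - 39-25-16 + 2 = 800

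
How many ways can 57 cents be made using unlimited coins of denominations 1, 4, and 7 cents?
Coefficient of x^57 in 1/(1-x^1) · 1/(1-x^4) · 1/(1-x^7). Case on j = number of 7-cent coins (j = 0..8); remainder r = 57 - 7j is made from {1,4} in ⌊r/4⌋+1 ways. r = 57, 50, 43, 36, 29, 22, 15, 8, 1 → 15 + 13 + 11 + 10 + 8 + 6 + 4 + 3 + 1 = 71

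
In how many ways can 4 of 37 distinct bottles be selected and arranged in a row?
P(37,4) = 37!/(37-4)! = 1585080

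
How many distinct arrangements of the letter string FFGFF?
5! / (1! × 4!) = 5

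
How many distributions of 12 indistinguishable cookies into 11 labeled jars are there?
C(12+11-1, 11-1) = C(22, 10) = 646646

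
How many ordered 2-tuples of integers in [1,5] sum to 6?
Coefficient of x^6 in (x + x² + ... + x^5)^2. By inclusion-exclusion on dice exceeding 5: Σ_j (-1)^j C(2,j)·C(6-1-5j, 1) = C(2,0)·C(5,1) = 1·5 = 5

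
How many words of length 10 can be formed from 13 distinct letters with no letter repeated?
P(13,10) = 13!/(13-10)! = 1037836800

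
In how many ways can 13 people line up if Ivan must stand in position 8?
Fix one position: (13-1)! = 479001600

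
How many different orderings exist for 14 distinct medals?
14! = 87178291200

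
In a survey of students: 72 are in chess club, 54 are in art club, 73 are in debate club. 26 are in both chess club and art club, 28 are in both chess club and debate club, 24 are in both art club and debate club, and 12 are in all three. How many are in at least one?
|A∪B∪C| = 72+54+73-26-28-24+12 = 133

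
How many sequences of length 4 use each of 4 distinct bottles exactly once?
4! = 24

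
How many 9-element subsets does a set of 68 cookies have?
C(68,9) = 68!/(9!×59!) = 49280065120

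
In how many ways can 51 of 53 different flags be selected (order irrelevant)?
C(53,51) = 53!/(51!×2!) = 1378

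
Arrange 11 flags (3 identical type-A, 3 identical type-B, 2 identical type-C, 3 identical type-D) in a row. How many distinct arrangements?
11! / (3! × 3! × 2! × 3!) = 92400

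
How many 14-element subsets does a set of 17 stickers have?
C(17,14) = 17!/(14!×3!) = 680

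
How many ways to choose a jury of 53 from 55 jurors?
C(55,53) = 55!/(53!×2!) = 1485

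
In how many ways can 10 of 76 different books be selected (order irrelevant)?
C(76,10) = 76!/(10!×66!) = 954526728530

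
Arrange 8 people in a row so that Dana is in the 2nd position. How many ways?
Fix one position: (8-1)! = 5040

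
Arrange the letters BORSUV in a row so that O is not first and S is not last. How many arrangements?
By inclusion-exclusion: 6! - 2×(6-1)! + (6-2)! = 720 - 240 + 24 = 504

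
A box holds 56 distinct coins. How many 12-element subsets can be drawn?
C(56,12) = 56!/(12!×44!) = 558383307300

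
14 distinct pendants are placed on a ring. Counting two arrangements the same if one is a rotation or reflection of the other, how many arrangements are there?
(14-1)!/2 = 6227020800/2 = 3113510400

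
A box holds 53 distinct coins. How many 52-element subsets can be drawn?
C(53,52) = 53!/(52!×1!) = 53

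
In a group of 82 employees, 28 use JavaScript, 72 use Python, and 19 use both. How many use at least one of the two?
|A∪B| = |A| + |B| - |A∩B| = 28 + 72 - 19 = 81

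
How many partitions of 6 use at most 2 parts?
By conjugation, equals partitions of 6 into parts ≤ 2. Let r_j(i) = number of partitions of i into parts ≤ j, for i = 0..6. r_1(i) = 1 for all i; r_j(i) = r_{j-1}(i) + r_j(i-j). Rows j = 2..2: ≤2: 1 1 2 2 3 3 4. r_2(6) = 4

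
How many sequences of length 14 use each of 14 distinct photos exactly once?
14! = 87178291200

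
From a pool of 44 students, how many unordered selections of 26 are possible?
C(44,26) = 44!/(26!×18!) = 1029530696964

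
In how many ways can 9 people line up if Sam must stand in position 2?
Fix one position: (9-1)! = 40320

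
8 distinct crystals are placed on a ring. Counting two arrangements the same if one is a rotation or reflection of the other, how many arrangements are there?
(8-1)!/2 = 5040/2 = 2520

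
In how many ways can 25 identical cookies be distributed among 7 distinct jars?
C(25+7-1, 7-1) = C(31, 6) = 736281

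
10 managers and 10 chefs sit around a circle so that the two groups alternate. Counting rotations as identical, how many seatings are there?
Fix one of the managers: (10-1)! ways for the remaining managers, × 10! ways for the chefs = 362880 × 3628800 = 1316818944000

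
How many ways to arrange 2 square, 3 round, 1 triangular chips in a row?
6! / (2! × 3! × 1!) = 60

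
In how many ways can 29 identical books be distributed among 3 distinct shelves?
C(29+3-1, 3-1) = C(31, 2) = 465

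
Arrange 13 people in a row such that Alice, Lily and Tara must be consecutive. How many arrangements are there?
Treat the 3 as one block: (13-3+1)! × 3! = 39916800 × 6 = 239500800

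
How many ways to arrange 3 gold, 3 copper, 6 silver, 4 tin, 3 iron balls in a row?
19! / (3! × 3! × 6! × 4! × 3!) = 32590958400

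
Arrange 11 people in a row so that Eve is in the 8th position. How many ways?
Fix one position: (11-1)! = 3628800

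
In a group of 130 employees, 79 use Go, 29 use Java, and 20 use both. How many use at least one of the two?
|A∪B| = |A| + |B| - |A∩B| = 79 + 29 - 20 = 88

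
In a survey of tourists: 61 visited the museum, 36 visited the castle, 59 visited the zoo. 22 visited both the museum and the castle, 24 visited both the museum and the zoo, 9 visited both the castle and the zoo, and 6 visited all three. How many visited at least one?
|A∪B∪C| = 61+36+59-22-24-9+6 = 107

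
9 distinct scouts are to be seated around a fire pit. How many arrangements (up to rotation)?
Circular: fix one position, arrange the rest. (9-1)! = 40320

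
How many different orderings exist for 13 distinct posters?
13! = 6227020800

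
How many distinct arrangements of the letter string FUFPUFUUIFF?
11! / (1! × 1! × 4! × 5!) = 13860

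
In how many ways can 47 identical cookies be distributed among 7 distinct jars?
C(47+7-1, 7-1) = C(53, 6) = 22957480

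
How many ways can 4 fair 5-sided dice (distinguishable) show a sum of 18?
Coefficient of x^18 in (x + x² + ... + x^5)^4. By inclusion-exclusion on dice exceeding 5: Σ_j (-1)^j C(4,j)·C(18-1-5j, 3) = C(4,0)·C(17,3) - C(4,1)·C(12,3) + C(4,2)·C(7,3) = 1·680 - 4·220 + 6·35 = 10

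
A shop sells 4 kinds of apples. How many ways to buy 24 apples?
C(24+4-1, 4-1) = C(27, 3) = 2925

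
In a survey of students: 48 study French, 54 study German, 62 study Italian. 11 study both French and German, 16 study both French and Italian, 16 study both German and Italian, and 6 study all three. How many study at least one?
|A∪B∪C| = 48+54+62-11-16-16+6 = 127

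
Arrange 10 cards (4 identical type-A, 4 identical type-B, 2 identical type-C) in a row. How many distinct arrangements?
10! / (4! × 4! × 2!) = 3150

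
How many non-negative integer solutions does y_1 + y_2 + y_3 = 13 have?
C(13+3-1, 3-1) = C(15, 2) = 105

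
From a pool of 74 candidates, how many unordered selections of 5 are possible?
C(74,5) = 74!/(5!×69!) = 16108764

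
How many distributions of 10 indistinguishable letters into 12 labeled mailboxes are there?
C(10+12-1, 12-1) = C(21, 11) = 352716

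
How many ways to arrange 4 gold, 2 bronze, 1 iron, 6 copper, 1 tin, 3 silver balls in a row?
17! / (4! × 2! × 1! × 6! × 1! × 3!) = 1715313600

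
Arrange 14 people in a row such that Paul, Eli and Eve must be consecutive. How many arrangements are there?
Treat the 3 as one block: (14-3+1)! × 3! = 479001600 × 6 = 2874009600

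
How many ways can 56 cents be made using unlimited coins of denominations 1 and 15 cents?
Coefficient of x^56 in 1/(1-x^1) · 1/(1-x^15). Use j coins of 15 for j = 0..⌊56/15⌋ = 3, the rest in 1s: 3 + 1 = 4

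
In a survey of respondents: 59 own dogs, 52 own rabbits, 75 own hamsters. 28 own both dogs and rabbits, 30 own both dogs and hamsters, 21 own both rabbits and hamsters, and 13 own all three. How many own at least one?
|A∪B∪C| = 59+52+75-28-30-21+13 = 120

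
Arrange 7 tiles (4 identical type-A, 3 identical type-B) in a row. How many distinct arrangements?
7! / (4! × 3!) = 35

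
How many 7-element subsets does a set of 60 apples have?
C(60,7) = 60!/(7!×53!) = 386206920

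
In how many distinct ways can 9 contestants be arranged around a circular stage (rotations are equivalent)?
Circular: fix one position, arrange the rest. (9-1)! = 40320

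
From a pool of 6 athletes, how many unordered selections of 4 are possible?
C(6,4) = 6!/(4!×2!) = 15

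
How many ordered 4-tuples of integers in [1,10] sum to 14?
Coefficient of x^14 in (x + x² + ... + x^10)^4. By inclusion-exclusion on dice exceeding 10: Σ_j (-1)^j C(4,j)·C(14-1-10j, 3) = C(4,0)·C(13,3) - C(4,1)·C(3,3) = 1·286 - 4·1 = 282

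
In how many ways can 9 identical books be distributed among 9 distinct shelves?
C(9+9-1, 9-1) = C(17, 8) = 24310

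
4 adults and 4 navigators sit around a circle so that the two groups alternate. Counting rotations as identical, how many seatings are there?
Fix one of the adults: (4-1)! ways for the remaining adults, × 4! ways for the navigators = 6 × 24 = 144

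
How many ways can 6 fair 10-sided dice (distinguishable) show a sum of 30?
Coefficient of x^30 in (x + x² + ... + x^10)^6. By inclusion-exclusion on dice exceeding 10: Σ_j (-1)^j C(6,j)·C(30-1-10j, 5) = C(6,0)·C(29,5) - C(6,1)·C(19,5) + C(6,2)·C(9,5) = 1·118755 - 6·11628 + 15·126 = 50877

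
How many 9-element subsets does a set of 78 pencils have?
C(78,9) = 78!/(9!×69!) = 182364632450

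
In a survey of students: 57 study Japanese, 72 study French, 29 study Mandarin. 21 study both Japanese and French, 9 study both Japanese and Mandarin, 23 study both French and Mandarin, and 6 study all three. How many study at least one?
|A∪B∪C| = 57+72+29-21-9-23+6 = 111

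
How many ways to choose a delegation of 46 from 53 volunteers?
C(53,46) = 53!/(46!×7!) = 154143080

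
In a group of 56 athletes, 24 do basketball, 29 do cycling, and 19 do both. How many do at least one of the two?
|A∪B| = |A| + |B| - |A∩B| = 24 + 29 - 19 = 34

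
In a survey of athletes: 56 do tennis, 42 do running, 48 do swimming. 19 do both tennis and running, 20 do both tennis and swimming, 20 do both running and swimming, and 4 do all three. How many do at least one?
|A∪B∪C| = 56+42+48-19-20-20+4 = 91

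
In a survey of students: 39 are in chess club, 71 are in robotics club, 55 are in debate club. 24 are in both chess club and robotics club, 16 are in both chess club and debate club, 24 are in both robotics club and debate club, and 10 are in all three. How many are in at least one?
|A∪B∪C| = 39+71+55-24-16-24+10 = 111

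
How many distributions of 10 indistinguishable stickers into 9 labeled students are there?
C(10+9-1, 9-1) = C(18, 8) = 43758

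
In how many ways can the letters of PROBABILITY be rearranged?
11! / (1! × 1! × 1! × 2! × 1! × 2! × 1! × 1! × 1!) = 9979200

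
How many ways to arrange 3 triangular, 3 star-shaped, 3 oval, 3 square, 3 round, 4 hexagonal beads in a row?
19! / (3! × 3! × 3! × 3! × 3! × 4!) = 651819168000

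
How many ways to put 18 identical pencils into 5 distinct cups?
C(18+5-1, 5-1) = C(22, 4) = 7315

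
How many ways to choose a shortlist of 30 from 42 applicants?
C(42,30) = 42!/(30!×12!) = 11058116888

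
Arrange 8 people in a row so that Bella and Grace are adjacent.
Treat as block: (8-1)! × 2! = 5040 × 2 = 10080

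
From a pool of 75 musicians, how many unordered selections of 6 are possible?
C(75,6) = 75!/(6!×69!) = 201359550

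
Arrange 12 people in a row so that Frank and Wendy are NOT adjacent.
Total - adjacent = 12! - (12-1)!×2 = 479001600 - 79833600 = 399168000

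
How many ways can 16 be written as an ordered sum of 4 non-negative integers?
C(16+4-1, 4-1) = C(19, 3) = 969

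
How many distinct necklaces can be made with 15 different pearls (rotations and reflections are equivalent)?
(15-1)!/2 = 87178291200/2 = 43589145600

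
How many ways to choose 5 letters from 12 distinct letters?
C(12,5) = 12!/(5!×7!) = 792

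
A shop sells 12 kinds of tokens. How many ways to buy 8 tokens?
C(8+12-1, 12-1) = C(19, 11) = 75582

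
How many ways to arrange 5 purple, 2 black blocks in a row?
7! / (5! × 2!) = 21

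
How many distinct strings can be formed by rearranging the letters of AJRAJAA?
7! / (2! × 4! × 1!) = 105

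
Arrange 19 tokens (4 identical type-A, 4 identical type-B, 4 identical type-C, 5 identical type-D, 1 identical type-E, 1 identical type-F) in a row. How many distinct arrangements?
19! / (4! × 4! × 4! × 5! × 1! × 1!) = 73329656400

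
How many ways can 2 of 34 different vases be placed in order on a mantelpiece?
P(34,2) = 34!/(34-2)! = 1122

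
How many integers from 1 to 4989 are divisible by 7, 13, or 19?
⌊4989/7⌋+⌊4989/13⌋+⌊4989/19⌋ - ⌊4989/91⌋-⌊4989/133⌋-⌊4989/247⌋ + ⌊4989/1729⌋ = 712+383+262 - 54-37-20 + 2 = 1248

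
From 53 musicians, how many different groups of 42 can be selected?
C(53,42) = 53!/(42!×11!) = 76223753060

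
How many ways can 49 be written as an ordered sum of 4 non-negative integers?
C(49+4-1, 4-1) = C(52, 3) = 22100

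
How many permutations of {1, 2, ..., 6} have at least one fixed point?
Complement of the derangements. !6 = Σ_{j=0}^{6} (-1)^j·6!/j! = 720 - 720 + 360 - 120 + 30 - 6 + 1 = 265. 6! - !6 = 720 - 265 = 455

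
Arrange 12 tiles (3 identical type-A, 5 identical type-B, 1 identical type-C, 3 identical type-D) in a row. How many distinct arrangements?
12! / (3! × 5! × 1! × 3!) = 110880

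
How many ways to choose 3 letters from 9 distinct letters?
C(9,3) = 9!/(3!×6!) = 84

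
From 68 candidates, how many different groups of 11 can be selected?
C(68,11) = 68!/(11!×57!) = 1533058025824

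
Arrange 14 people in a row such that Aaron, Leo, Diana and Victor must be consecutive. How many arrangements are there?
Treat the 4 as one block: (14-4+1)! × 4! = 39916800 × 24 = 958003200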